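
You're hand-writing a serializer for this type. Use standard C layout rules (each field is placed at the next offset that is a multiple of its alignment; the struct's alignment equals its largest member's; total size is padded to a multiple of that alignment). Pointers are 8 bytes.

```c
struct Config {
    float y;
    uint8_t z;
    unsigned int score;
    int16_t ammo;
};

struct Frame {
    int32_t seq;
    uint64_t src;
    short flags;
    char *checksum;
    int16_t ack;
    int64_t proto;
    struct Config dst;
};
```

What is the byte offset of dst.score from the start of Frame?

Config: 0..4  y  (4B, 4-aligned); 4..5  z  (1B, 1-aligned); 5..8  -- padding (3B); 8..12  score  (4B, 4-aligned); 12..14  ammo  (2B, 2-aligned); 14..16  -- tail padding (2B); sizeof = 16, alignof = 4
0..4  seq  (4B, 4-aligned)
4..8  -- padding (4B)
8..16  src  (8B, 8-aligned)
16..18  flags  (2B, 2-aligned)
18..24  -- padding (6B)
24..32  checksum  (8B, 8-aligned)
32..34  ack  (2B, 2-aligned)
34..40  -- padding (6B)
40..48  proto  (8B, 8-aligned)
48..64  dst  (16B, 4-aligned)
within Config: score at 8
48 + 8 = 56

56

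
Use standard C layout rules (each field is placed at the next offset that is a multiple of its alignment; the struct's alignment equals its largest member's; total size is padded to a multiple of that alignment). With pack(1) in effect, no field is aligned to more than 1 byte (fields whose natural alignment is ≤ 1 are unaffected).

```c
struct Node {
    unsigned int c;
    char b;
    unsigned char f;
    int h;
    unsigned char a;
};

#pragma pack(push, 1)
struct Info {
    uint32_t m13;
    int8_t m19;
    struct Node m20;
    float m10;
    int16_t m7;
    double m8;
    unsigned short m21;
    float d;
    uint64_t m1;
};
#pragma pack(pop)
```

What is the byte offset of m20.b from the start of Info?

9

Node: c at 0 (size 4, align 4) → ends 4; b at 4 (size 1, align 1) → ends 5; f at 5 (size 1, align 1) → ends 6; pad 2 to align 4 for h; h at 8 (size 4, align 4) → ends 12; a at 12 (size 1, align 1) → ends 13; tail pad 3 to reach multiple of 4; total 16 bytes, alignment 4
m13 at 0 (size 4, align 1) → ends 4
m19 at 4 (size 1, align 1) → ends 5
m20 at 5 (size 16, align 1) → ends 21
within Node: b at 4
5 + 4 = 9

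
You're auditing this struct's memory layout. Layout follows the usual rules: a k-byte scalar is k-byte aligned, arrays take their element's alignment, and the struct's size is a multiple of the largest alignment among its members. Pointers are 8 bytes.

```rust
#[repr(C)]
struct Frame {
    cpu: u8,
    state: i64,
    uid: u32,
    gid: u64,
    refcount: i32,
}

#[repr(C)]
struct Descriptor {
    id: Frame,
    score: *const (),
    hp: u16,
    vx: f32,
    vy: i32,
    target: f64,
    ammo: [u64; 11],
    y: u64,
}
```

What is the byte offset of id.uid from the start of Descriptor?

Frame: @0: cpu [1B, align 1] → 1; +7 pad (align 8); @8: state [8B, align 8] → 16; @16: uid [4B, align 4] → 20; +4 pad (align 8); @24: gid [8B, align 8] → 32; @32: refcount [4B, align 4] → 36; +4 tail pad (align 8); size 40, align 8
@0: id [40B, align 8] → 40
within Frame: uid at 16
0 + 16 = 16

16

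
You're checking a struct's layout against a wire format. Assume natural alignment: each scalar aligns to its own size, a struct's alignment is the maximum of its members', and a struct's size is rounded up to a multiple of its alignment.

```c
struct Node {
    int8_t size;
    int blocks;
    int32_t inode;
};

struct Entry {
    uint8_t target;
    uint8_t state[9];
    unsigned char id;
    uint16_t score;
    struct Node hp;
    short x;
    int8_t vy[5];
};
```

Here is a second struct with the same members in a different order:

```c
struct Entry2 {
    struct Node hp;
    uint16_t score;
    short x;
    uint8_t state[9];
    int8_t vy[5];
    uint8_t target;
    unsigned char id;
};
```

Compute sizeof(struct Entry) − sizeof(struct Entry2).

4

Node: 0..1  size  (1B, 1-aligned); 1..4  -- padding (3B); 4..8  blocks  (4B, 4-aligned); 8..12  inode  (4B, 4-aligned); sizeof = 12, alignof = 4
0..1  target  (1B, 1-aligned)
1..10  state  (9B, 1-aligned)
10..11  id  (1B, 1-aligned)
11..12  -- padding (1B)
12..14  score  (2B, 2-aligned)
14..16  -- padding (2B)
16..28  hp  (12B, 4-aligned)
28..30  x  (2B, 2-aligned)
30..35  vy  (5B, 1-aligned)
35..36  -- tail padding (1B)
sizeof = 36, alignof = 4
— Entry2 —
0..12  hp  (12B, 4-aligned)
12..14  score  (2B, 2-aligned)
14..16  x  (2B, 2-aligned)
16..25  state  (9B, 1-aligned)
25..30  vy  (5B, 1-aligned)
30..31  target  (1B, 1-aligned)
31..32  id  (1B, 1-aligned)
sizeof = 32, alignof = 4
36 − 32 = 4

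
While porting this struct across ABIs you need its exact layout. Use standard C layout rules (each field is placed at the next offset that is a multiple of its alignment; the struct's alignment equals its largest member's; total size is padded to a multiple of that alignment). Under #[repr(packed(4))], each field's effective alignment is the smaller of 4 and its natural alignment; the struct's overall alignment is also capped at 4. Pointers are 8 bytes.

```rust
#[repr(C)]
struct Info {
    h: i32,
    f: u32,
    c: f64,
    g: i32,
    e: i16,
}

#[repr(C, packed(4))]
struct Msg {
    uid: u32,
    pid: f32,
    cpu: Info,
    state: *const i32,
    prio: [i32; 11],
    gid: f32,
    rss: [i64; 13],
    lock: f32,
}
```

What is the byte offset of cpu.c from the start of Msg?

Info: @0: h [4B, align 4] → 4; @4: f [4B, align 4] → 8; @8: c [8B, align 8] → 16; @16: g [4B, align 4] → 20; @20: e [2B, align 2] → 22; +2 tail pad (align 8); size 24, align 8
@0: uid [4B, align 4] → 4
@4: pid [4B, align 4] → 8
@8: cpu [24B, align 4] → 32
within Info: c at 8
8 + 8 = 16

16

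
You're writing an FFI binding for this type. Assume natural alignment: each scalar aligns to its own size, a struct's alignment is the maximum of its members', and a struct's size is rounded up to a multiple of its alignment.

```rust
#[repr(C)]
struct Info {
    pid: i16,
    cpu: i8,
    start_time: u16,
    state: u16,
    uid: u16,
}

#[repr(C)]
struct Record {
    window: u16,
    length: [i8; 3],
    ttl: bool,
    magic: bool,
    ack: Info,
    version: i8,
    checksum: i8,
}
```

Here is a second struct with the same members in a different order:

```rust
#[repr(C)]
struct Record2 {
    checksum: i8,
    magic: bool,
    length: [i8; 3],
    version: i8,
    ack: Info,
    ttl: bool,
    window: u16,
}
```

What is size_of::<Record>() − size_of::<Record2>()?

0

Info: 0..2  pid  (2B, 2-aligned); 2..3  cpu  (1B, 1-aligned); 3..4  -- padding (1B); 4..6  start_time  (2B, 2-aligned); 6..8  state  (2B, 2-aligned); 8..10  uid  (2B, 2-aligned); sizeof = 10, alignof = 2
0..2  window  (2B, 2-aligned)
2..5  length  (3B, 1-aligned)
5..6  ttl  (1B, 1-aligned)
6..7  magic  (1B, 1-aligned)
7..8  -- padding (1B)
8..18  ack  (10B, 2-aligned)
18..19  version  (1B, 1-aligned)
19..20  checksum  (1B, 1-aligned)
sizeof = 20, alignof = 2
— Record2 —
0..1  checksum  (1B, 1-aligned)
1..2  magic  (1B, 1-aligned)
2..5  length  (3B, 1-aligned)
5..6  version  (1B, 1-aligned)
6..16  ack  (10B, 2-aligned)
16..17  ttl  (1B, 1-aligned)
17..18  -- padding (1B)
18..20  window  (2B, 2-aligned)
sizeof = 20, alignof = 2
20 − 20 = 0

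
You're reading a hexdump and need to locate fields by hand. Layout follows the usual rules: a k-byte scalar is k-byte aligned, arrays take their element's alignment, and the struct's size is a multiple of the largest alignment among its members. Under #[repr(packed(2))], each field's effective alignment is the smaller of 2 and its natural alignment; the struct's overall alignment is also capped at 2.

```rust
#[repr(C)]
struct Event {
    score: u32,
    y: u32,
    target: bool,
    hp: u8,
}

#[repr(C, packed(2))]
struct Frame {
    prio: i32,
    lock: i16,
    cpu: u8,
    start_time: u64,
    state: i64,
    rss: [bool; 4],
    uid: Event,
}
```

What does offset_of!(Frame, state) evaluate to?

16

Event: 0..4  score  (4B, 4-aligned); 4..8  y  (4B, 4-aligned); 8..9  target  (1B, 1-aligned); 9..10  hp  (1B, 1-aligned); 10..12  -- tail padding (2B); sizeof = 12, alignof = 4
0..4  prio  (4B, 2-aligned)
4..6  lock  (2B, 2-aligned)
6..7  cpu  (1B, 1-aligned)
7..8  -- padding (1B)
8..16  start_time  (8B, 2-aligned)
16..24  state  (8B, 2-aligned)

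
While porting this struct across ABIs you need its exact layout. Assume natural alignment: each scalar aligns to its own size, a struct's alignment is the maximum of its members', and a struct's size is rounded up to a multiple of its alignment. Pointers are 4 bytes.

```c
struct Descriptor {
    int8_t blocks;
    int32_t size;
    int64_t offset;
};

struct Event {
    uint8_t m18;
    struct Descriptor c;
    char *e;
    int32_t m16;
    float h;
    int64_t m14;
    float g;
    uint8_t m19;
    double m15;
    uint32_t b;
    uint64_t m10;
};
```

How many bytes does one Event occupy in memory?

Descriptor: blocks at 0 (size 1, align 1) → ends 1; pad 3 to align 4 for size; size at 4 (size 4, align 4) → ends 8; offset at 8 (size 8, align 8) → ends 16; total 16 bytes, alignment 8
m18 at 0 (size 1, align 1) → ends 1
pad 7 to align 8 for c
c at 8 (size 16, align 8) → ends 24
e at 24 (size 4, align 4) → ends 28
m16 at 28 (size 4, align 4) → ends 32
h at 32 (size 4, align 4) → ends 36
pad 4 to align 8 for m14
m14 at 40 (size 8, align 8) → ends 48
g at 48 (size 4, align 4) → ends 52
m19 at 52 (size 1, align 1) → ends 53
pad 3 to align 8 for m15
m15 at 56 (size 8, align 8) → ends 64
b at 64 (size 4, align 4) → ends 68
pad 4 to align 8 for m10
m10 at 72 (size 8, align 8) → ends 80
total 80 bytes, alignment 8

80 bytes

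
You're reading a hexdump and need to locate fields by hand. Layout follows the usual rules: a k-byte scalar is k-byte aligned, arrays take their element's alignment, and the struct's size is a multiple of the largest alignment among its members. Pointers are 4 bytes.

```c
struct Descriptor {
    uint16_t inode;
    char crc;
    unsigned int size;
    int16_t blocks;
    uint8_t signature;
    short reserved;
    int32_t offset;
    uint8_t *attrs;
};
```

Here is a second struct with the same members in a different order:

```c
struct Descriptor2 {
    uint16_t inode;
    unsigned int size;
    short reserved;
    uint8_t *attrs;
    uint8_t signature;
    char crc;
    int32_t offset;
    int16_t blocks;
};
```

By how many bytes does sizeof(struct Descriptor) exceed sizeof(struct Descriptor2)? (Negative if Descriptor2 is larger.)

-4

inode at 0 (size 2, align 2) → ends 2
crc at 2 (size 1, align 1) → ends 3
pad 1 to align 4 for size
size at 4 (size 4, align 4) → ends 8
blocks at 8 (size 2, align 2) → ends 10
signature at 10 (size 1, align 1) → ends 11
pad 1 to align 2 for reserved
reserved at 12 (size 2, align 2) → ends 14
pad 2 to align 4 for offset
offset at 16 (size 4, align 4) → ends 20
attrs at 20 (size 4, align 4) → ends 24
total 24 bytes, alignment 4
— Descriptor2 —
inode at 0 (size 2, align 2) → ends 2
pad 2 to align 4 for size
size at 4 (size 4, align 4) → ends 8
reserved at 8 (size 2, align 2) → ends 10
pad 2 to align 4 for attrs
attrs at 12 (size 4, align 4) → ends 16
signature at 16 (size 1, align 1) → ends 17
crc at 17 (size 1, align 1) → ends 18
pad 2 to align 4 for offset
offset at 20 (size 4, align 4) → ends 24
blocks at 24 (size 2, align 2) → ends 26
tail pad 2 to reach multiple of 4
total 28 bytes, alignment 4
24 − 28 = -4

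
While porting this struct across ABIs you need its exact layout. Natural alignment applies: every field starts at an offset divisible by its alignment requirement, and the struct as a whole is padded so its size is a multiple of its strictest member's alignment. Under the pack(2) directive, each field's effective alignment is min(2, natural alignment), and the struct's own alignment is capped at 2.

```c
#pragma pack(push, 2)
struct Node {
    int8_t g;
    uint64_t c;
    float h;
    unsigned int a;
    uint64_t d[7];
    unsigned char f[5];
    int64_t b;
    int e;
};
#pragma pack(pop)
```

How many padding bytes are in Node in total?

2

@0: g [1B, align 1] → 1
+1 pad (align 2)
@2: c [8B, align 2] → 10
@10: h [4B, align 2] → 14
@14: a [4B, align 2] → 18
@18: d [56B, align 2] → 74
@74: f [5B, align 1] → 79
+1 pad (align 2)
@80: b [8B, align 2] → 88
@88: e [4B, align 2] → 92
size 92, align 2
data bytes 90, size 92 → padding 2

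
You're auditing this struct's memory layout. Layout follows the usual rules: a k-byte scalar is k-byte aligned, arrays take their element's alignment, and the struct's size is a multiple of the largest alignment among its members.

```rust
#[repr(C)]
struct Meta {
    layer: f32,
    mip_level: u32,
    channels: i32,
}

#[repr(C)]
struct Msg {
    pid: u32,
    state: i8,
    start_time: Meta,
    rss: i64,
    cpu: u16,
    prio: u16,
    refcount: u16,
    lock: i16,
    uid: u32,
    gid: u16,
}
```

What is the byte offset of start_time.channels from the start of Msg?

16

Meta: 0..4  layer  (4B, 4-aligned); 4..8  mip_level  (4B, 4-aligned); 8..12  channels  (4B, 4-aligned); sizeof = 12, alignof = 4
0..4  pid  (4B, 4-aligned)
4..5  state  (1B, 1-aligned)
5..8  -- padding (3B)
8..20  start_time  (12B, 4-aligned)
within Meta: channels at 8
8 + 8 = 16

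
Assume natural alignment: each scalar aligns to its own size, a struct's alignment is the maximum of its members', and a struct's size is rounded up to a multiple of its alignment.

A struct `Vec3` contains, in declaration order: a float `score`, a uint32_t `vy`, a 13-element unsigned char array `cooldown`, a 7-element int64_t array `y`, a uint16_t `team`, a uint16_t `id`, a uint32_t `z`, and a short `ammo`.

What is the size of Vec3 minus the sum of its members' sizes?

score at 0 (size 4, align 4) → ends 4
vy at 4 (size 4, align 4) → ends 8
cooldown at 8 (size 13, align 1) → ends 21
pad 3 to align 8 for y
y at 24 (size 56, align 8) → ends 80
team at 80 (size 2, align 2) → ends 82
id at 82 (size 2, align 2) → ends 84
z at 84 (size 4, align 4) → ends 88
ammo at 88 (size 2, align 2) → ends 90
tail pad 6 to reach multiple of 8
total 96 bytes, alignment 8
data bytes 87, size 96 → padding 9

9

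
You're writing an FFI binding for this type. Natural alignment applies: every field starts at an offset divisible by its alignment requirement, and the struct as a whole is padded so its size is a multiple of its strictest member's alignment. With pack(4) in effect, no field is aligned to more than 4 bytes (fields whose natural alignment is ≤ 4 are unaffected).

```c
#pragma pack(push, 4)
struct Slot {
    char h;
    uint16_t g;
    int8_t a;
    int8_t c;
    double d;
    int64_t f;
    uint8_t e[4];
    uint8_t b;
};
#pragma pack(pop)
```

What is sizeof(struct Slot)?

32 bytes

h at 0 (size 1, align 1) → ends 1
pad 1 to align 2 for g
g at 2 (size 2, align 2) → ends 4
a at 4 (size 1, align 1) → ends 5
c at 5 (size 1, align 1) → ends 6
pad 2 to align 4 for d
d at 8 (size 8, align 4) → ends 16
f at 16 (size 8, align 4) → ends 24
e at 24 (size 4, align 1) → ends 28
b at 28 (size 1, align 1) → ends 29
tail pad 3 to reach multiple of 4
total 32 bytes, alignment 4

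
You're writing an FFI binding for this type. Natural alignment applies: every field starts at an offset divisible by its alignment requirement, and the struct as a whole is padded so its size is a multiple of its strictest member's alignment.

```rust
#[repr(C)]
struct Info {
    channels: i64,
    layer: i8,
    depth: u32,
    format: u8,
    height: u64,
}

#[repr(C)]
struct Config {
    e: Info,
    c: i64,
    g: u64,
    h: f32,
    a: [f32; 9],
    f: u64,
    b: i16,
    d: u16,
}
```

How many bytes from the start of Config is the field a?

Info: @0: channels [8B, align 8] → 8; @8: layer [1B, align 1] → 9; +3 pad (align 4); @12: depth [4B, align 4] → 16; @16: format [1B, align 1] → 17; +7 pad (align 8); @24: height [8B, align 8] → 32; size 32, align 8
@0: e [32B, align 8] → 32
@32: c [8B, align 8] → 40
@40: g [8B, align 8] → 48
@48: h [4B, align 4] → 52
@52: a [36B, align 4] → 88

52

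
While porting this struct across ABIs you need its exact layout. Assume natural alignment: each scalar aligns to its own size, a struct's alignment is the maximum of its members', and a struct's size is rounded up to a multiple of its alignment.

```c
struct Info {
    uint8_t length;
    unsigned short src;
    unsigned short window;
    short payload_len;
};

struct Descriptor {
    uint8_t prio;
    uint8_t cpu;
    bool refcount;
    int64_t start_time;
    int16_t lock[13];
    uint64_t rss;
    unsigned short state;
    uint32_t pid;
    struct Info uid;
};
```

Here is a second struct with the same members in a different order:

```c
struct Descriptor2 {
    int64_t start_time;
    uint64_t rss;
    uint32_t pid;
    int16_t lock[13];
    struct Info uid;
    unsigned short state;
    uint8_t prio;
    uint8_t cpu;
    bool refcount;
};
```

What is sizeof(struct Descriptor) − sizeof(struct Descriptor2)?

8

Info: length at 0 (size 1, align 1) → ends 1; pad 1 to align 2 for src; src at 2 (size 2, align 2) → ends 4; window at 4 (size 2, align 2) → ends 6; payload_len at 6 (size 2, align 2) → ends 8; total 8 bytes, alignment 2
prio at 0 (size 1, align 1) → ends 1
cpu at 1 (size 1, align 1) → ends 2
refcount at 2 (size 1, align 1) → ends 3
pad 5 to align 8 for start_time
start_time at 8 (size 8, align 8) → ends 16
lock at 16 (size 26, align 2) → ends 42
pad 6 to align 8 for rss
rss at 48 (size 8, align 8) → ends 56
state at 56 (size 2, align 2) → ends 58
pad 2 to align 4 for pid
pid at 60 (size 4, align 4) → ends 64
uid at 64 (size 8, align 2) → ends 72
total 72 bytes, alignment 8
— Descriptor2 —
start_time at 0 (size 8, align 8) → ends 8
rss at 8 (size 8, align 8) → ends 16
pid at 16 (size 4, align 4) → ends 20
lock at 20 (size 26, align 2) → ends 46
uid at 46 (size 8, align 2) → ends 54
state at 54 (size 2, align 2) → ends 56
prio at 56 (size 1, align 1) → ends 57
cpu at 57 (size 1, align 1) → ends 58
refcount at 58 (size 1, align 1) → ends 59
tail pad 5 to reach multiple of 8
total 64 bytes, alignment 8
72 − 64 = 8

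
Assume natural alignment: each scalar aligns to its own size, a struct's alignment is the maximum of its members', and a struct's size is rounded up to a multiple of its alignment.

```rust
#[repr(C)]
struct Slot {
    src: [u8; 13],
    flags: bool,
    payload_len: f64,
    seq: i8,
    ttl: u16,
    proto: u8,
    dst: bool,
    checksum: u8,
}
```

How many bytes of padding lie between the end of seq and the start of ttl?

src at 0 (size 13, align 1) → ends 13
flags at 13 (size 1, align 1) → ends 14
pad 2 to align 8 for payload_len
payload_len at 16 (size 8, align 8) → ends 24
seq at 24 (size 1, align 1) → ends 25
pad 1 to align 2 for ttl
ttl at 26 (size 2, align 2) → ends 28

1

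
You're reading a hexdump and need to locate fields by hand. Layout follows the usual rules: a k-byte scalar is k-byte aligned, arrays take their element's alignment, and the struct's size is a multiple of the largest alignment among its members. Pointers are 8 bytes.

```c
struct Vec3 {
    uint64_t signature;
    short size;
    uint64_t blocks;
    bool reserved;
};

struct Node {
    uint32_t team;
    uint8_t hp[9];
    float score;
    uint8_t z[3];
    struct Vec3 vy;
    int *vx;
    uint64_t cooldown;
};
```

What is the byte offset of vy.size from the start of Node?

32

Vec3: signature at 0 (size 8, align 8) → ends 8; size at 8 (size 2, align 2) → ends 10; pad 6 to align 8 for blocks; blocks at 16 (size 8, align 8) → ends 24; reserved at 24 (size 1, align 1) → ends 25; tail pad 7 to reach multiple of 8; total 32 bytes, alignment 8
team at 0 (size 4, align 4) → ends 4
hp at 4 (size 9, align 1) → ends 13
pad 3 to align 4 for score
score at 16 (size 4, align 4) → ends 20
z at 20 (size 3, align 1) → ends 23
pad 1 to align 8 for vy
vy at 24 (size 32, align 8) → ends 56
within Vec3: size at 8
24 + 8 = 32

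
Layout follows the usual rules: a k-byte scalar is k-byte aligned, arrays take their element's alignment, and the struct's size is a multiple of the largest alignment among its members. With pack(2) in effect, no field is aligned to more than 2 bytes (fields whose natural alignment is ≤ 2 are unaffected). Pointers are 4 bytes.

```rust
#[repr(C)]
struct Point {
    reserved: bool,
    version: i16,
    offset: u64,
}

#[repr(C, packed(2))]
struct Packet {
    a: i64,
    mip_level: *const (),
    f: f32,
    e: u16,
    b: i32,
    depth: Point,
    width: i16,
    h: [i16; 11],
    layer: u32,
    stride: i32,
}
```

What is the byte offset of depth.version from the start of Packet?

24

Point: reserved at 0 (size 1, align 1) → ends 1; pad 1 to align 2 for version; version at 2 (size 2, align 2) → ends 4; pad 4 to align 8 for offset; offset at 8 (size 8, align 8) → ends 16; total 16 bytes, alignment 8
a at 0 (size 8, align 2) → ends 8
mip_level at 8 (size 4, align 2) → ends 12
f at 12 (size 4, align 2) → ends 16
e at 16 (size 2, align 2) → ends 18
b at 18 (size 4, align 2) → ends 22
depth at 22 (size 16, align 2) → ends 38
within Point: version at 2
22 + 2 = 24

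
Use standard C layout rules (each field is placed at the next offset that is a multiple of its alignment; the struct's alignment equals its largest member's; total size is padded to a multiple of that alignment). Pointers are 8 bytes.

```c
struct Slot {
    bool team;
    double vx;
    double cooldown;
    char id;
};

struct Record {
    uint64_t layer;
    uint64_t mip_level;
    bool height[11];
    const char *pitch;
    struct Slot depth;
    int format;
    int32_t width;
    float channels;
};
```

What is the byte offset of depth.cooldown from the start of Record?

56

Slot: team at 0 (size 1, align 1) → ends 1; pad 7 to align 8 for vx; vx at 8 (size 8, align 8) → ends 16; cooldown at 16 (size 8, align 8) → ends 24; id at 24 (size 1, align 1) → ends 25; tail pad 7 to reach multiple of 8; total 32 bytes, alignment 8
layer at 0 (size 8, align 8) → ends 8
mip_level at 8 (size 8, align 8) → ends 16
height at 16 (size 11, align 1) → ends 27
pad 5 to align 8 for pitch
pitch at 32 (size 8, align 8) → ends 40
depth at 40 (size 32, align 8) → ends 72
within Slot: cooldown at 16
40 + 16 = 56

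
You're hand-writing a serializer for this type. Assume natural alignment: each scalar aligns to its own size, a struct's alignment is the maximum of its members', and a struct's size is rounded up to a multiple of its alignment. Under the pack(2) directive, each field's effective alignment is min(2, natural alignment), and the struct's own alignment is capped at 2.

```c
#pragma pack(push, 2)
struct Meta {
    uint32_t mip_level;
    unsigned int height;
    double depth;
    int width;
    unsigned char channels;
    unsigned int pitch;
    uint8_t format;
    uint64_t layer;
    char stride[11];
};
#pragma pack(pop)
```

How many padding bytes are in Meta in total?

0..4  mip_level  (4B, 2-aligned)
4..8  height  (4B, 2-aligned)
8..16  depth  (8B, 2-aligned)
16..20  width  (4B, 2-aligned)
20..21  channels  (1B, 1-aligned)
21..22  -- padding (1B)
22..26  pitch  (4B, 2-aligned)
26..27  format  (1B, 1-aligned)
27..28  -- padding (1B)
28..36  layer  (8B, 2-aligned)
36..47  stride  (11B, 1-aligned)
47..48  -- tail padding (1B)
sizeof = 48, alignof = 2
data bytes 45, size 48 → padding 3

3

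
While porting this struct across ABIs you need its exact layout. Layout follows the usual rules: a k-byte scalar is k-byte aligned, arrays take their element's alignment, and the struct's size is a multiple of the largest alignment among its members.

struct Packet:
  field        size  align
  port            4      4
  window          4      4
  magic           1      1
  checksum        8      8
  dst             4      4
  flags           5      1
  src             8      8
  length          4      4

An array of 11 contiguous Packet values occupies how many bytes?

port at 0 (size 4, align 4) → ends 4
window at 4 (size 4, align 4) → ends 8
magic at 8 (size 1, align 1) → ends 9
pad 7 to align 8 for checksum
checksum at 16 (size 8, align 8) → ends 24
dst at 24 (size 4, align 4) → ends 28
flags at 28 (size 5, align 1) → ends 33
pad 7 to align 8 for src
src at 40 (size 8, align 8) → ends 48
length at 48 (size 4, align 4) → ends 52
tail pad 4 to reach multiple of 8
total 56 bytes, alignment 8
array of 11: 11 × 56 = 616

616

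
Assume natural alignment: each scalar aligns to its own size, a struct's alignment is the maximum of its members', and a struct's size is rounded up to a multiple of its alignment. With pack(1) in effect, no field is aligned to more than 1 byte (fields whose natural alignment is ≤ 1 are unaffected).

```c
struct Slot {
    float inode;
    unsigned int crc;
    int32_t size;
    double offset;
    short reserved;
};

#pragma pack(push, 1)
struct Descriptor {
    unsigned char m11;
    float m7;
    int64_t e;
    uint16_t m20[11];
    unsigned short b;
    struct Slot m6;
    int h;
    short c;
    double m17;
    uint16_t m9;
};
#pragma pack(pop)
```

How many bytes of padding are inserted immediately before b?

Slot: @0: inode [4B, align 4] → 4; @4: crc [4B, align 4] → 8; @8: size [4B, align 4] → 12; +4 pad (align 8); @16: offset [8B, align 8] → 24; @24: reserved [2B, align 2] → 26; +6 tail pad (align 8); size 32, align 8
@0: m11 [1B, align 1] → 1
@1: m7 [4B, align 1] → 5
@5: e [8B, align 1] → 13
@13: m20 [22B, align 1] → 35
@35: b [2B, align 1] → 37

0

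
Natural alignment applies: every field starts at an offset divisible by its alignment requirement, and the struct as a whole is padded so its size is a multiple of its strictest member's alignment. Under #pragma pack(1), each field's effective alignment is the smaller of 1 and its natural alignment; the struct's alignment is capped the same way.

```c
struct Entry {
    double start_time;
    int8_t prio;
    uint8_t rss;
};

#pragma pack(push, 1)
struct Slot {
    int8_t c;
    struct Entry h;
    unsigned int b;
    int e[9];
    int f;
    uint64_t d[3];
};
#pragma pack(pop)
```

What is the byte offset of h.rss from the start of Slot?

Entry: 0..8  start_time  (8B, 8-aligned); 8..9  prio  (1B, 1-aligned); 9..10  rss  (1B, 1-aligned); 10..16  -- tail padding (6B); sizeof = 16, alignof = 8
0..1  c  (1B, 1-aligned)
1..17  h  (16B, 1-aligned)
within Entry: rss at 9
1 + 9 = 10

10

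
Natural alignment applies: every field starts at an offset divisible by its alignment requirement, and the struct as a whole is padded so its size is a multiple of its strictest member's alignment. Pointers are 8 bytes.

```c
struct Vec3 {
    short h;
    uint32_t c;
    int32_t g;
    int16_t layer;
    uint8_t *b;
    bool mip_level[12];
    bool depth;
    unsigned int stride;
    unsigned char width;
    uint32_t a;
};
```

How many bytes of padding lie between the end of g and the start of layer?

0..2  h  (2B, 2-aligned)
2..4  -- padding (2B)
4..8  c  (4B, 4-aligned)
8..12  g  (4B, 4-aligned)
12..14  layer  (2B, 2-aligned)

0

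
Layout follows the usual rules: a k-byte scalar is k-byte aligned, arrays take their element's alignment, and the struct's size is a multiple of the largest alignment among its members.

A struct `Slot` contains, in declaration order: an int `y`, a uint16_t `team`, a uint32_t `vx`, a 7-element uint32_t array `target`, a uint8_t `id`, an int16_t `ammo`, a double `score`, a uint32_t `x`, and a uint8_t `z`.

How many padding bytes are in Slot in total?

10

0..4  y  (4B, 4-aligned)
4..6  team  (2B, 2-aligned)
6..8  -- padding (2B)
8..12  vx  (4B, 4-aligned)
12..40  target  (28B, 4-aligned)
40..41  id  (1B, 1-aligned)
41..42  -- padding (1B)
42..44  ammo  (2B, 2-aligned)
44..48  -- padding (4B)
48..56  score  (8B, 8-aligned)
56..60  x  (4B, 4-aligned)
60..61  z  (1B, 1-aligned)
61..64  -- tail padding (3B)
sizeof = 64, alignof = 8
data bytes 54, size 64 → padding 10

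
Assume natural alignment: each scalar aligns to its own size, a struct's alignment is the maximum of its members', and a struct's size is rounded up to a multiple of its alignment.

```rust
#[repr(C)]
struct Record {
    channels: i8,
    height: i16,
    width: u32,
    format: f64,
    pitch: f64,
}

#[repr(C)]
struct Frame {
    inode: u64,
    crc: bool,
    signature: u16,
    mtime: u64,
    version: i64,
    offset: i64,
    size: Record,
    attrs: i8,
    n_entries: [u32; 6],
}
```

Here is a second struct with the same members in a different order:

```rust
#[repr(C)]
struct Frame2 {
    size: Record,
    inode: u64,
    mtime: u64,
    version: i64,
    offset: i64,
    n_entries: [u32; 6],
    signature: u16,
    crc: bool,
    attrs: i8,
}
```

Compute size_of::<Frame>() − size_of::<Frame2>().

Record: 0..1  channels  (1B, 1-aligned); 1..2  -- padding (1B); 2..4  height  (2B, 2-aligned); 4..8  width  (4B, 4-aligned); 8..16  format  (8B, 8-aligned); 16..24  pitch  (8B, 8-aligned); sizeof = 24, alignof = 8
0..8  inode  (8B, 8-aligned)
8..9  crc  (1B, 1-aligned)
9..10  -- padding (1B)
10..12  signature  (2B, 2-aligned)
12..16  -- padding (4B)
16..24  mtime  (8B, 8-aligned)
24..32  version  (8B, 8-aligned)
32..40  offset  (8B, 8-aligned)
40..64  size  (24B, 8-aligned)
64..65  attrs  (1B, 1-aligned)
65..68  -- padding (3B)
68..92  n_entries  (24B, 4-aligned)
92..96  -- tail padding (4B)
sizeof = 96, alignof = 8
— Frame2 —
0..24  size  (24B, 8-aligned)
24..32  inode  (8B, 8-aligned)
32..40  mtime  (8B, 8-aligned)
40..48  version  (8B, 8-aligned)
48..56  offset  (8B, 8-aligned)
56..80  n_entries  (24B, 4-aligned)
80..82  signature  (2B, 2-aligned)
82..83  crc  (1B, 1-aligned)
83..84  attrs  (1B, 1-aligned)
84..88  -- tail padding (4B)
sizeof = 88, alignof = 8
96 − 88 = 8

8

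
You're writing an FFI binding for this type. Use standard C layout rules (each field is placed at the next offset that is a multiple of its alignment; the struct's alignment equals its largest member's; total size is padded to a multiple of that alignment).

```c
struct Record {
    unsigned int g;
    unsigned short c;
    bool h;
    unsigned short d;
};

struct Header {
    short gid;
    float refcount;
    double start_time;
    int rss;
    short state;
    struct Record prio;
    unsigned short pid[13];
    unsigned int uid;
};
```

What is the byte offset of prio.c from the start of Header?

Record: @0: g [4B, align 4] → 4; @4: c [2B, align 2] → 6; @6: h [1B, align 1] → 7; +1 pad (align 2); @8: d [2B, align 2] → 10; +2 tail pad (align 4); size 12, align 4
@0: gid [2B, align 2] → 2
+2 pad (align 4)
@4: refcount [4B, align 4] → 8
@8: start_time [8B, align 8] → 16
@16: rss [4B, align 4] → 20
@20: state [2B, align 2] → 22
+2 pad (align 4)
@24: prio [12B, align 4] → 36
within Record: c at 4
24 + 4 = 28

28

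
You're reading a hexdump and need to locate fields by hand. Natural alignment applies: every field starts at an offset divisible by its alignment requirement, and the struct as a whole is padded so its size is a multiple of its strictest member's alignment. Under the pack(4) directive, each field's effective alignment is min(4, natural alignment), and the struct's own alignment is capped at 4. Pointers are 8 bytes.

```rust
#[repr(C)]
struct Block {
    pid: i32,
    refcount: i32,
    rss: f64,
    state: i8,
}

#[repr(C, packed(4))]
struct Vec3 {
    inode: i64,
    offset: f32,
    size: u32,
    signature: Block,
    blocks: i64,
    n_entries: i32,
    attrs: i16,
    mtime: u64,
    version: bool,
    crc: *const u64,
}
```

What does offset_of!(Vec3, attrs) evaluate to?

52

Block: pid at 0 (size 4, align 4) → ends 4; refcount at 4 (size 4, align 4) → ends 8; rss at 8 (size 8, align 8) → ends 16; state at 16 (size 1, align 1) → ends 17; tail pad 7 to reach multiple of 8; total 24 bytes, alignment 8
inode at 0 (size 8, align 4) → ends 8
offset at 8 (size 4, align 4) → ends 12
size at 12 (size 4, align 4) → ends 16
signature at 16 (size 24, align 4) → ends 40
blocks at 40 (size 8, align 4) → ends 48
n_entries at 48 (size 4, align 4) → ends 52
attrs at 52 (size 2, align 2) → ends 54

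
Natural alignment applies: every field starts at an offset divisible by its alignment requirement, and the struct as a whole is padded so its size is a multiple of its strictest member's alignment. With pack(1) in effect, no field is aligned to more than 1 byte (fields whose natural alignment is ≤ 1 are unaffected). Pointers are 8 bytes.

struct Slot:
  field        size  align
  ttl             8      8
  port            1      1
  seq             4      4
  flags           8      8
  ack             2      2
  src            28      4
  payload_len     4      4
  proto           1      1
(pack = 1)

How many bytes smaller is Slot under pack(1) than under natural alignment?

8

natural layout:
  @0: ttl [8B, align 8] → 8
  @8: port [1B, align 1] → 9
  +3 pad (align 4)
  @12: seq [4B, align 4] → 16
  @16: flags [8B, align 8] → 24
  @24: ack [2B, align 2] → 26
  +2 pad (align 4)
  @28: src [28B, align 4] → 56
  @56: payload_len [4B, align 4] → 60
  @60: proto [1B, align 1] → 61
  +3 tail pad (align 8)
  size 64, align 8
packed(1) layout:
  @0: ttl [8B, align 1] → 8
  @8: port [1B, align 1] → 9
  @9: seq [4B, align 1] → 13
  @13: flags [8B, align 1] → 21
  @21: ack [2B, align 1] → 23
  @23: src [28B, align 1] → 51
  @51: payload_len [4B, align 1] → 55
  @55: proto [1B, align 1] → 56
  size 56, align 1
64 − 56 = 8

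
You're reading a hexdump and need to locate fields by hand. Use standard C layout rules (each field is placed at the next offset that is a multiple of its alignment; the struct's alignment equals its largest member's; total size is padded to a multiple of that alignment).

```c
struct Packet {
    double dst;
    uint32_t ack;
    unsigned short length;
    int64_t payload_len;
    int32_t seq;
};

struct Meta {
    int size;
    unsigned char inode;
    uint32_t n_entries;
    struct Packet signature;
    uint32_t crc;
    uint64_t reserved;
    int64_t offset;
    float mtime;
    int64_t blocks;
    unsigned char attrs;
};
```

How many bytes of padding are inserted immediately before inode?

0

Packet: 0..8  dst  (8B, 8-aligned); 8..12  ack  (4B, 4-aligned); 12..14  length  (2B, 2-aligned); 14..16  -- padding (2B); 16..24  payload_len  (8B, 8-aligned); 24..28  seq  (4B, 4-aligned); 28..32  -- tail padding (4B); sizeof = 32, alignof = 8
0..4  size  (4B, 4-aligned)
4..5  inode  (1B, 1-aligned)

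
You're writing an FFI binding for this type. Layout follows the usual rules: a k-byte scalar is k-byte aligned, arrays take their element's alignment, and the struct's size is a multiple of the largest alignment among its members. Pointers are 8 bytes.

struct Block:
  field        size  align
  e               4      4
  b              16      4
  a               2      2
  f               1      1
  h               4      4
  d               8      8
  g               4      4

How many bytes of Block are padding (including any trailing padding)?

@0: e [4B, align 4] → 4
@4: b [16B, align 4] → 20
@20: a [2B, align 2] → 22
@22: f [1B, align 1] → 23
+1 pad (align 4)
@24: h [4B, align 4] → 28
+4 pad (align 8)
@32: d [8B, align 8] → 40
@40: g [4B, align 4] → 44
+4 tail pad (align 8)
size 48, align 8
data bytes 39, size 48 → padding 9

9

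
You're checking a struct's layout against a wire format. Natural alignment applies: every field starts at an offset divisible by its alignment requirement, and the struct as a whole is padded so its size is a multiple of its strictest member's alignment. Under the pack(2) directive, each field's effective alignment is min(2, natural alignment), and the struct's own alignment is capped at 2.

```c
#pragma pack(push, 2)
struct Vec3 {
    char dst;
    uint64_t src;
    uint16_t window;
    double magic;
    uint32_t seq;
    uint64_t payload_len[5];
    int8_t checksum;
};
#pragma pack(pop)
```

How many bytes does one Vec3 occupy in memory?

@0: dst [1B, align 1] → 1
+1 pad (align 2)
@2: src [8B, align 2] → 10
@10: window [2B, align 2] → 12
@12: magic [8B, align 2] → 20
@20: seq [4B, align 2] → 24
@24: payload_len [40B, align 2] → 64
@64: checksum [1B, align 1] → 65
+1 tail pad (align 2)
size 66, align 2

66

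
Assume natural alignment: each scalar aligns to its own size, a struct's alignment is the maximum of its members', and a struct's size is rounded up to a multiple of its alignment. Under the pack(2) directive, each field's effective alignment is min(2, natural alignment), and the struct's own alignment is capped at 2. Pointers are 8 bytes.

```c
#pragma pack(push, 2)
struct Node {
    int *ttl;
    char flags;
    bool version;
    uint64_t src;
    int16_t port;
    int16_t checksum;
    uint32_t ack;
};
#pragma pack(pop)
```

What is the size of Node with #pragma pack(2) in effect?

26

@0: ttl [8B, align 2] → 8
@8: flags [1B, align 1] → 9
@9: version [1B, align 1] → 10
@10: src [8B, align 2] → 18
@18: port [2B, align 2] → 20
@20: checksum [2B, align 2] → 22
@22: ack [4B, align 2] → 26
size 26, align 2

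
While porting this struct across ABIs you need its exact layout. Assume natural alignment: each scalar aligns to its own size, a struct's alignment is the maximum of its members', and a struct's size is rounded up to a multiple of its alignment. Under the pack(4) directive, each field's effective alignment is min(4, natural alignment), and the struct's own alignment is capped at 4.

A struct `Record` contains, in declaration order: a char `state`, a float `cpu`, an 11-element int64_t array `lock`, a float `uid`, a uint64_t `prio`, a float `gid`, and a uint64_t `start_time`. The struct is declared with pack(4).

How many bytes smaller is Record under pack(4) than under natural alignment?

natural layout:
  @0: state [1B, align 1] → 1
  +3 pad (align 4)
  @4: cpu [4B, align 4] → 8
  @8: lock [88B, align 8] → 96
  @96: uid [4B, align 4] → 100
  +4 pad (align 8)
  @104: prio [8B, align 8] → 112
  @112: gid [4B, align 4] → 116
  +4 pad (align 8)
  @120: start_time [8B, align 8] → 128
  size 128, align 8
packed(4) layout:
  @0: state [1B, align 1] → 1
  +3 pad (align 4)
  @4: cpu [4B, align 4] → 8
  @8: lock [88B, align 4] → 96
  @96: uid [4B, align 4] → 100
  @100: prio [8B, align 4] → 108
  @108: gid [4B, align 4] → 112
  @112: start_time [8B, align 4] → 120
  size 120, align 4
128 − 120 = 8

8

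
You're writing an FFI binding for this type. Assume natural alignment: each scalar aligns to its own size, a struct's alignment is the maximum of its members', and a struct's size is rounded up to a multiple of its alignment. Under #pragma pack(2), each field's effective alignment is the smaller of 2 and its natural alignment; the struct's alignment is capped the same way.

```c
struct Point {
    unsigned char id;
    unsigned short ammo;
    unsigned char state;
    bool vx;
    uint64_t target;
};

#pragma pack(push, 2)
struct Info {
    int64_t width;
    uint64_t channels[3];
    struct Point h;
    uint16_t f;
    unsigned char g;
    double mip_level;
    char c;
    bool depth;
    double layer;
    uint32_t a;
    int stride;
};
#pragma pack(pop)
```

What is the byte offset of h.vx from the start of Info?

37

Point: id at 0 (size 1, align 1) → ends 1; pad 1 to align 2 for ammo; ammo at 2 (size 2, align 2) → ends 4; state at 4 (size 1, align 1) → ends 5; vx at 5 (size 1, align 1) → ends 6; pad 2 to align 8 for target; target at 8 (size 8, align 8) → ends 16; total 16 bytes, alignment 8
width at 0 (size 8, align 2) → ends 8
channels at 8 (size 24, align 2) → ends 32
h at 32 (size 16, align 2) → ends 48
within Point: vx at 5
32 + 5 = 37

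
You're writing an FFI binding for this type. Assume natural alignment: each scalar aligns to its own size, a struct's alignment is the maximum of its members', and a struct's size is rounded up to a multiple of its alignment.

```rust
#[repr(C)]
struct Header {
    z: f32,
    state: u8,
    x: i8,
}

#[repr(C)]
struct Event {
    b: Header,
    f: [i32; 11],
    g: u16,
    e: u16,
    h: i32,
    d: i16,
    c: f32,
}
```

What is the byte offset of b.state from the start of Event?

Header: @0: z [4B, align 4] → 4; @4: state [1B, align 1] → 5; @5: x [1B, align 1] → 6; +2 tail pad (align 4); size 8, align 4
@0: b [8B, align 4] → 8
within Header: state at 4
0 + 4 = 4

4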